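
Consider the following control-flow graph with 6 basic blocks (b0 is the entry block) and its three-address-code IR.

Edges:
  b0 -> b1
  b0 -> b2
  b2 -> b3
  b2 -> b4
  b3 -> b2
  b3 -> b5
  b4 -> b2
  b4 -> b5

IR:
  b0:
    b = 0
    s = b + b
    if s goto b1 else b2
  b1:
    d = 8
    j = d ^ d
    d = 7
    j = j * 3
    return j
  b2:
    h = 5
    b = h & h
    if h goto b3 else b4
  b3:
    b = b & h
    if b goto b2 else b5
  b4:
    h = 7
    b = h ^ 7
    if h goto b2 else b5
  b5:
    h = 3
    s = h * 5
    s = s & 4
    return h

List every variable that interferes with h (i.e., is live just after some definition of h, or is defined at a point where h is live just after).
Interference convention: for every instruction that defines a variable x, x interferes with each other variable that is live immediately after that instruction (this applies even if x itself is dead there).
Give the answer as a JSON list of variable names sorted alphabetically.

Block summaries:
  b0: def={b,s} ue=∅
  b1: def={d,j} ue=∅
  b2: def={b,h} ue=∅
  b3: def={b} ue={b,h}
  b4: def={b,h} ue=∅
  b5: def={h,s} ue=∅

Liveness:
  live b0: ∅→∅
  live b1: ∅→∅
  live b2: ∅→{b,h}
  live b3: {b,h}→∅
  live b4: ∅→∅
  live b5: ∅→∅

Interference:
  b: {h}
  d: {j}
  h: {b,s}
  j: {d}
  s: {h}

N(h) = ["b", "s"]

Answer: ["b", "s"]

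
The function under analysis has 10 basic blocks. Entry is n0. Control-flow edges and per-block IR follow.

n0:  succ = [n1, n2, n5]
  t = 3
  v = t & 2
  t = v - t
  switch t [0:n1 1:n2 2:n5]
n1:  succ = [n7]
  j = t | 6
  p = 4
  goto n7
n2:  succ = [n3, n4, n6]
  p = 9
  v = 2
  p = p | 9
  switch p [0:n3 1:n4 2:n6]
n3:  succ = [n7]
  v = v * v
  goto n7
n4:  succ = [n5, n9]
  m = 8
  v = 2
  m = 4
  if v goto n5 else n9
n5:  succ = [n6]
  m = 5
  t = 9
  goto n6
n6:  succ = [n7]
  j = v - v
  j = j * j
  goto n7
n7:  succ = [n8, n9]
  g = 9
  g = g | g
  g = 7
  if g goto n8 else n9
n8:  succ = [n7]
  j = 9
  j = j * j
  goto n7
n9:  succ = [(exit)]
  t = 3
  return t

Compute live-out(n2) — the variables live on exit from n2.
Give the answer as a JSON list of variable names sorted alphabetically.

Per-block:
  n0: def={t,v} ue=∅
  n1: def={j,p} ue={t}
  n2: def={p,v} ue=∅
  n3: def={v} ue={v}
  n4: def={m,v} ue=∅
  n5: def={m,t} ue=∅
  n6: def={j} ue={v}
  n7: def={g} ue=∅
  n8: def={j} ue=∅
  n9: def={t} ue=∅

Liveness:
  n0: in=∅ out={t,v}
  n1: in={t} out=∅
  n2: in=∅ out={v}
  n3: in={v} out=∅
  n4: in=∅ out={v}
  n5: in={v} out={v}
  n6: in={v} out=∅
  n7: in=∅ out=∅
  n8: in=∅ out=∅
  n9: in=∅ out=∅

live-out(n2) = ["v"]

Answer: ["v"]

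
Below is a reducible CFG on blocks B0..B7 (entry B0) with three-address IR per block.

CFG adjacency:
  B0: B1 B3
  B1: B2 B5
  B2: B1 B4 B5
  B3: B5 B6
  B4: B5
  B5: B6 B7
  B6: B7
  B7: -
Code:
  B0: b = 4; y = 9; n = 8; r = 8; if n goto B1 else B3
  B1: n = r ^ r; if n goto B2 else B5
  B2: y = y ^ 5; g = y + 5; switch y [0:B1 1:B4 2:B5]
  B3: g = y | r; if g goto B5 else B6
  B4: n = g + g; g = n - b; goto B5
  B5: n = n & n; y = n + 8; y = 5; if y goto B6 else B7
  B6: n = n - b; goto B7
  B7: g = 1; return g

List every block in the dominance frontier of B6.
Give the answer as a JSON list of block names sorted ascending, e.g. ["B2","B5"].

idom tree: B1←B0 B2←B1 B3←B0 B4←B2 B5←B0 B6←B0 B7←B0
Dom∩ at merges:
  B1: preds {B0,B2}: {B0} ∩ {B0,B1,B2} = {B0}; idom=B0
  B5: preds {B1,B2,B3,B4}: {B0,B1} ∩ {B0,B1,B2} ∩ {B0,B3} ∩ {B0,B1,B2,B4} = {B0}; idom=B0
  B6: preds {B3,B5}: {B0,B3} ∩ {B0,B5} = {B0}; idom=B0
  B7: preds {B5,B6}: {B0,B5} ∩ {B0,B6} = {B0}; idom=B0

DF walk-up:
  join B1 pred B0: · stop@B0
  join B1 pred B2: B2→B1 stop@B0
  join B5 pred B1: B1 stop@B0
  join B5 pred B2: B2→B1 stop@B0
  join B5 pred B3: B3 stop@B0
  join B5 pred B4: B4→B2→B1 stop@B0
  join B6 pred B3: B3 stop@B0
  join B6 pred B5: B5 stop@B0
  join B7 pred B5: B5 stop@B0
  join B7 pred B6: B6 stop@B0
  DF(B0)=∅
  DF(B1)={B1,B5}
  DF(B2)={B1,B5}
  DF(B3)={B5,B6}
  DF(B4)={B5}
  DF(B5)={B6,B7}
  DF(B6)={B7}
  DF(B7)=∅

DF(B6) = ["B7"]

Answer: ["B7"]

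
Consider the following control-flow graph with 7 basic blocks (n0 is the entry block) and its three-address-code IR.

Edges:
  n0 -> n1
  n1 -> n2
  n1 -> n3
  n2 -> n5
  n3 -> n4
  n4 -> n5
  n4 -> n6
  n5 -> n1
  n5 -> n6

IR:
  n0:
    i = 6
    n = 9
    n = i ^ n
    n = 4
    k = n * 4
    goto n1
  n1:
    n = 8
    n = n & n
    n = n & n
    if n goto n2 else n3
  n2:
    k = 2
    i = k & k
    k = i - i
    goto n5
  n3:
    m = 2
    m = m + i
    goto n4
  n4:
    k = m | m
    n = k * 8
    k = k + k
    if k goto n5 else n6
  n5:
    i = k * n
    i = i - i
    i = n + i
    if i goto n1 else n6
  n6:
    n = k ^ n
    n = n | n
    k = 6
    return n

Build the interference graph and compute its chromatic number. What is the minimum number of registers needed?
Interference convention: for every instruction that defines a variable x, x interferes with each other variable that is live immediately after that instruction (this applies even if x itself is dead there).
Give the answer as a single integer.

Per-block:
  n0: {i,k,n} / ∅
  n1: {n} / ∅
  n2: {i,k} / ∅
  n3: {m} / {i}
  n4: {k,n} / {m}
  n5: {i} / {k,n}
  n6: {k,n} / {k,n}

Liveness:
  n0 li=∅ lo={i}
  n1 li={i} lo={i,n}
  n2 li={n} lo={k,n}
  n3 li={i} lo={m}
  n4 li={m} lo={k,n}
  n5 li={k,n} lo={i,k,n}
  n6 li={k,n} lo=∅

Conflict graph:
  i — {k,m,n}
  k — {i,n}
  m — {i}
  n — {i,k}

Chromatic number:
  {i,k,n} pairwise interfere (3-clique) ⇒ χ ≥ 3
  3-colouring: R0={i}  R1={k,m}  R2={n}
  χ = 3

Answer: 3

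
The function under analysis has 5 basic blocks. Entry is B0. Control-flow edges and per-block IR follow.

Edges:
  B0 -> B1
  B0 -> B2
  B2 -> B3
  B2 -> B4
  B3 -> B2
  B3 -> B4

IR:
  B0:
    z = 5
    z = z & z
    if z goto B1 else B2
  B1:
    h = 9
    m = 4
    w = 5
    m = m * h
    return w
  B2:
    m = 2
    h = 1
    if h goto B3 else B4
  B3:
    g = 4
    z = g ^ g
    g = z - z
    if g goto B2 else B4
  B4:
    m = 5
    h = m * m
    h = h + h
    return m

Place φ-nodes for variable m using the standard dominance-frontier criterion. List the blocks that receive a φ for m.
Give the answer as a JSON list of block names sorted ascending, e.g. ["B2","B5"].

Answer: ["B2"]

Derivation:
idom tree: B1←B0 B2←B0 B3←B2 B4←B2
Dom∩ at merges:
  B2: preds {B0,B3}: {B0} ∩ {B0,B2,B3} = {B0}; idom=B0
  B4: preds {B2,B3}: {B0,B2} ∩ {B0,B2,B3} = {B0,B2}; idom=B2

Frontier:
  join B2 pred B0: · stop@B0
  join B2 pred B3: B3→B2 stop@B0
  join B4 pred B2: · stop@B2
  join B4 pred B3: B3 stop@B2
  B0 → ∅
  B1 → ∅
  B2 → {B2}
  B3 → {B2,B4}
  B4 → ∅

φ for m: defs {B1,B2,B4}
  DF⁺ = {B2}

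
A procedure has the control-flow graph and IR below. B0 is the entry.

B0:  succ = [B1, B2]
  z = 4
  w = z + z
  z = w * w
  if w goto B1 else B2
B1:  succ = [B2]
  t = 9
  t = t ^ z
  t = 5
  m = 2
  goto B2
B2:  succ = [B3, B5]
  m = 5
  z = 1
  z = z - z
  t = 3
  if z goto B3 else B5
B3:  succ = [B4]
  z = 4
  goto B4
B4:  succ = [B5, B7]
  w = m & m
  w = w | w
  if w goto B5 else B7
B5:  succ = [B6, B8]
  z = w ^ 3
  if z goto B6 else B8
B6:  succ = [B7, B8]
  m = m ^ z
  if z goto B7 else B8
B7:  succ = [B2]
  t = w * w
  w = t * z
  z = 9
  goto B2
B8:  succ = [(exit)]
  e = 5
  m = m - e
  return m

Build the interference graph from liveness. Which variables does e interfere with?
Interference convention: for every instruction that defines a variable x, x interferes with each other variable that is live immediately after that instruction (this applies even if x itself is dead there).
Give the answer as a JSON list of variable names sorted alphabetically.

Block summaries:
  B0: {w,z} / ∅
  B1: {m,t} / {z}
  B2: {m,t,z} / ∅
  B3: {z} / ∅
  B4: {w} / {m}
  B5: {z} / {w}
  B6: {m} / {m,z}
  B7: {t,w,z} / {w,z}
  B8: {e,m} / {m}

Live sets:
  B0: in=∅ out={w,z}
  B1: in={w,z} out={w}
  B2: in={w} out={m,w}
  B3: in={m} out={m,z}
  B4: in={m,z} out={m,w,z}
  B5: in={m,w} out={m,w,z}
  B6: in={m,w,z} out={m,w,z}
  B7: in={w,z} out={w}
  B8: in={m} out=∅

Interference:
  e: {m}
  m: {e,t,w,z}
  t: {m,w,z}
  w: {m,t,z}
  z: {m,t,w}

N(e) = ["m"]

Answer: ["m"]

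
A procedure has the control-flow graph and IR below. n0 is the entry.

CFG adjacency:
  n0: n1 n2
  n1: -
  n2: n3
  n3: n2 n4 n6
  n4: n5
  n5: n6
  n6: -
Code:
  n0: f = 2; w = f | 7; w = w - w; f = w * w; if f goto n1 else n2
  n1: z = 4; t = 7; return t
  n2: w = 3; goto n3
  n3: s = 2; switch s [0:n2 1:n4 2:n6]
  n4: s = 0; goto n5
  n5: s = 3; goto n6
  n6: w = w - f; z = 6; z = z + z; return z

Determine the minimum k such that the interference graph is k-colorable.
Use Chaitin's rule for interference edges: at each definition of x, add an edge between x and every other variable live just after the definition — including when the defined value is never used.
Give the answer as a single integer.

Answer: 3

Analysis:
def/use:
  n0: def={f,w} ue=∅
  n1: def={t,z} ue=∅
  n2: def={w} ue=∅
  n3: def={s} ue=∅
  n4: def={s} ue=∅
  n5: def={s} ue=∅
  n6: def={w,z} ue={f,w}

Live sets:
  live n0: ∅→{f}
  live n1: ∅→∅
  live n2: {f}→{f,w}
  live n3: {f,w}→{f,w}
  live n4: {f,w}→{f,w}
  live n5: {f,w}→{f,w}
  live n6: {f,w}→∅

Interfere edges:
  f: {s,w}
  s: {f,w}
  t: ∅
  w: {f,s}
  z: ∅

Chromatic number:
  clique {f,s,w} ⇒ need ≥ 3
  3-colouring: r0={f,t,z}  r1={s}  r2={w}
  χ = 3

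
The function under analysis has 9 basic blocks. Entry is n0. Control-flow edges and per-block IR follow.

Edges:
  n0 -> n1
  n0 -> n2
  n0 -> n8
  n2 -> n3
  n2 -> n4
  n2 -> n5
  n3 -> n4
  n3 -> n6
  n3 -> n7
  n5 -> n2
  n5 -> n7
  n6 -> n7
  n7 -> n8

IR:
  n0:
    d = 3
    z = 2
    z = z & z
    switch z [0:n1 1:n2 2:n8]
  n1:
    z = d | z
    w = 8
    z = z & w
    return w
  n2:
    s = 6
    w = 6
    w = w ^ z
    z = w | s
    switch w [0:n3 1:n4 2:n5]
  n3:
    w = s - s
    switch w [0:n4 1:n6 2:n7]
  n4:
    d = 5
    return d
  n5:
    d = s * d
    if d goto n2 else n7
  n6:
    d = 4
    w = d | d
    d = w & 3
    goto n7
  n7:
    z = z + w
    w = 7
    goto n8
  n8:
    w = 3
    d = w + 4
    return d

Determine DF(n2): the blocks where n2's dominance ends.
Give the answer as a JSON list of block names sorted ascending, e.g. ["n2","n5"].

idom tree: n1←n0 n2←n0 n3←n2 n4←n2 n5←n2 n6←n3 n7←n2 n8←n0
Dom at joins:
  n2: preds {n0,n5}: {n0} ∩ {n0,n2,n5} = {n0}; idom=n0
  n4: preds {n2,n3}: {n0,n2} ∩ {n0,n2,n3} = {n0,n2}; idom=n2
  n7: preds {n3,n5,n6}: {n0,n2,n3} ∩ {n0,n2,n5} ∩ {n0,n2,n3,n6} = {n0,n2}; idom=n2
  n8: preds {n0,n7}: {n0} ∩ {n0,n2,n7} = {n0}; idom=n0

DF derivation:
  join n2 pred n0: · stop@n0
  join n2 pred n5: n5→n2 stop@n0
  join n4 pred n2: · stop@n2
  join n4 pred n3: n3 stop@n2
  join n7 pred n3: n3 stop@n2
  join n7 pred n5: n5 stop@n2
  join n7 pred n6: n6→n3 stop@n2
  join n8 pred n0: · stop@n0
  join n8 pred n7: n7→n2 stop@n0
  n0 → ∅
  n1 → ∅
  n2 → {n2,n8}
  n3 → {n4,n7}
  n4 → ∅
  n5 → {n2,n7}
  n6 → {n7}
  n7 → {n8}
  n8 → ∅

DF(n2) = ["n2", "n8"]

Answer: ["n2", "n8"]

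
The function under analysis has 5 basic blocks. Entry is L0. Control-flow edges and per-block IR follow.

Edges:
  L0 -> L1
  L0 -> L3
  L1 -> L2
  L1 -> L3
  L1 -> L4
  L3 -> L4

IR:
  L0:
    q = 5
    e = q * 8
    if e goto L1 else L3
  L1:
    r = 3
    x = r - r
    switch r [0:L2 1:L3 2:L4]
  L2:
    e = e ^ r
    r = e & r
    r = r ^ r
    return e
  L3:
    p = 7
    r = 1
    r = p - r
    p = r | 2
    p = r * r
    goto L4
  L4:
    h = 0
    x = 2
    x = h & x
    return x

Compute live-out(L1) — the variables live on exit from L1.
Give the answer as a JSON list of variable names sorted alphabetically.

Block summaries:
  L0: def={e,q} ue=∅
  L1: def={r,x} ue=∅
  L2: def={e,r} ue={e,r}
  L3: def={p,r} ue=∅
  L4: def={h,x} ue=∅

Liveness:
  L0: in=∅ out={e}
  L1: in={e} out={e,r}
  L2: in={e,r} out=∅
  L3: in=∅ out=∅
  L4: in=∅ out=∅

live-out(L1) = ["e", "r"]

Answer: ["e", "r"]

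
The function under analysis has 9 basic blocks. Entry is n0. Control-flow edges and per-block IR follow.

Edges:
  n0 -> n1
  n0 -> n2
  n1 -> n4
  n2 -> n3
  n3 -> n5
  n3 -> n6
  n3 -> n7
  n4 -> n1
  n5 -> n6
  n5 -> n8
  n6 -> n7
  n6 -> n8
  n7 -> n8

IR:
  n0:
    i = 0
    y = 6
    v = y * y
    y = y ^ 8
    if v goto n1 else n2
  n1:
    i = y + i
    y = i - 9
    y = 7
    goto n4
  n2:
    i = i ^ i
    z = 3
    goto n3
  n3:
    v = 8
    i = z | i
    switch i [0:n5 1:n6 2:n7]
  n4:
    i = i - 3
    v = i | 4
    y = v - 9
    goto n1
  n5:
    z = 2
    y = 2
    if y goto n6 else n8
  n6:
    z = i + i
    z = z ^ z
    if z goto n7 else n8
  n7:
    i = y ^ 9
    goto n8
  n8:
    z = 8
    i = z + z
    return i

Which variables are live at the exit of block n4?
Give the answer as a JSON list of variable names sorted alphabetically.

Answer: ["i", "y"]

Analysis:
Block summaries:
  n0 def {i,v,y} use ∅
  n1 def {i,y} use {i,y}
  n2 def {i,z} use {i}
  n3 def {i,v} use {i,z}
  n4 def {i,v,y} use {i}
  n5 def {y,z} use ∅
  n6 def {z} use {i}
  n7 def {i} use {y}
  n8 def {i,z} use ∅

Live sets:
  n0: in=∅ out={i,y}
  n1: in={i,y} out={i}
  n2: in={i,y} out={i,y,z}
  n3: in={i,y,z} out={i,y}
  n4: in={i} out={i,y}
  n5: in={i} out={i,y}
  n6: in={i,y} out={y}
  n7: in={y} out=∅
  n8: in=∅ out=∅

live-out(n4) = ["i", "y"]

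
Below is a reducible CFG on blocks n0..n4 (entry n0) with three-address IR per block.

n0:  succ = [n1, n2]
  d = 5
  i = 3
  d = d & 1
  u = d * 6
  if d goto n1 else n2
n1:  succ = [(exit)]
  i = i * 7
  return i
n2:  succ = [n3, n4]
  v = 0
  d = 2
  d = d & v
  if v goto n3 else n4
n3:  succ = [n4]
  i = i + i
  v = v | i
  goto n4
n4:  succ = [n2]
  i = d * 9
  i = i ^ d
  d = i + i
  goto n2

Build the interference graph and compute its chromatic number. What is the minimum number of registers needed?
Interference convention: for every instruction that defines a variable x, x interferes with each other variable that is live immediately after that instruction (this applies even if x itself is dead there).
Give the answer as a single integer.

Per-block:
  n0 def {d,i,u} use ∅
  n1 def {i} use {i}
  n2 def {d,v} use ∅
  n3 def {i,v} use {i,v}
  n4 def {d,i} use {d}

Backward fixpoint:
  live n0: ∅→{i}
  live n1: {i}→∅
  live n2: {i}→{d,i,v}
  live n3: {d,i,v}→{d}
  live n4: {d}→{i}

Interfere edges:
  d — {i,u,v}
  i — {d,u,v}
  u — {d,i}
  v — {d,i}

Colouring:
  lower bound: {d,i,u} mutually conflict ⇒ χ ≥ 3
  assign d→r0 i→r1 u→r2 v→r2 — no edge inside a register ⇒ χ ≤ 3
  χ = 3

Answer: 3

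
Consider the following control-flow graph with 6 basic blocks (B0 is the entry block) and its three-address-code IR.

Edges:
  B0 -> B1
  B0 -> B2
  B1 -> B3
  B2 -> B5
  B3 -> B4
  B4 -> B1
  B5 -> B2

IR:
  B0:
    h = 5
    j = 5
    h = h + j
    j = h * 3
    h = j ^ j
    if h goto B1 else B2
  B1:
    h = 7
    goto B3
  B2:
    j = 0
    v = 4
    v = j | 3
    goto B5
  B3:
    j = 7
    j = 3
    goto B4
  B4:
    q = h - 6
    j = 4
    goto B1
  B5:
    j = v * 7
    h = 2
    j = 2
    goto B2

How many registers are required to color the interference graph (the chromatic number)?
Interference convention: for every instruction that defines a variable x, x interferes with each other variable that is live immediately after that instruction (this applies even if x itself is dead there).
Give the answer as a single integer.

Answer: 2

Derivation:
Block summaries:
  B0 def {h,j} use ∅
  B1 def {h} use ∅
  B2 def {j,v} use ∅
  B3 def {j} use ∅
  B4 def {j,q} use {h}
  B5 def {h,j} use {v}

Backward fixpoint:
  B0 li=∅ lo=∅
  B1 li=∅ lo={h}
  B2 li=∅ lo={v}
  B3 li={h} lo={h}
  B4 li={h} lo=∅
  B5 li={v} lo=∅

Interfere edges:
  h↔{j}
  j↔{h,v}
  q↔∅
  v↔{j}

Registers:
  lower bound: {h,j} mutually conflict ⇒ χ ≥ 2
  2-colouring: r0={j,q}  r1={h,v}
  χ = 2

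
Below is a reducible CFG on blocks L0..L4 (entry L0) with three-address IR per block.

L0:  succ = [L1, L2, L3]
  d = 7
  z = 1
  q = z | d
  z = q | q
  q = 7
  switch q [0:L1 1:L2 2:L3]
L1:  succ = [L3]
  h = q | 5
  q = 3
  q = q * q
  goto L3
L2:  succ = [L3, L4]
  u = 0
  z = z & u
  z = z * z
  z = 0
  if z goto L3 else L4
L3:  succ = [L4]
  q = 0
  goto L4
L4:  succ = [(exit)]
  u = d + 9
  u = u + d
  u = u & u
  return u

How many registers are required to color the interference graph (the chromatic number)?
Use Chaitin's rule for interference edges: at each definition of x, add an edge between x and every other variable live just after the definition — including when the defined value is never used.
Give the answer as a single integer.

def/use:
  L0 def {d,q,z} use ∅
  L1 def {h,q} use {q}
  L2 def {u,z} use {z}
  L3 def {q} use ∅
  L4 def {u} use {d}

Backward fixpoint:
  live L0: ∅→{d,q,z}
  live L1: {d,q}→{d}
  live L2: {d,z}→{d}
  live L3: {d}→{d}
  live L4: {d}→∅

Interference:
  d — {h,q,u,z}
  h — {d}
  q — {d,z}
  u — {d,z}
  z — {d,q,u}

Colouring:
  lower bound: {d,q,z} mutually conflict ⇒ χ ≥ 3
  assign d→c0 h→c1 q→c2 u→c2 z→c1 — no edge inside a register ⇒ χ ≤ 3
  χ = 3

Answer: 3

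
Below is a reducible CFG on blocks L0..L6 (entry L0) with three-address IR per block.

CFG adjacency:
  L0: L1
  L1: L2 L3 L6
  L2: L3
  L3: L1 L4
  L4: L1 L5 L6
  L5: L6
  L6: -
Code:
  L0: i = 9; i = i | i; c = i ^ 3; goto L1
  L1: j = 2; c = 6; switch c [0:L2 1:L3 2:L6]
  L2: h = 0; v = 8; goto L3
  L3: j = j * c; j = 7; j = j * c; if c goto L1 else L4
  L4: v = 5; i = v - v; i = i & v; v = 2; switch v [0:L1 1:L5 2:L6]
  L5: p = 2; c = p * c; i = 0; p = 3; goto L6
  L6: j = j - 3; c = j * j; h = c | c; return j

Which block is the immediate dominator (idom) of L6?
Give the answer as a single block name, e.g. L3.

idom tree: L1←L0 L2←L1 L3←L1 L4←L3 L5←L4 L6←L1
Dom∩ at merges:
  L1: preds {L0,L3,L4}: {L0} ∩ {L0,L1,L3} ∩ {L0,L1,L3,L4} = {L0}; idom=L0
  L3: preds {L1,L2}: {L0,L1} ∩ {L0,L1,L2} = {L0,L1}; idom=L1
  L6: preds {L1,L4,L5}: {L0,L1} ∩ {L0,L1,L3,L4} ∩ {L0,L1,L3,L4,L5} = {L0,L1}; idom=L1

idom(L6) = L1

Answer: L1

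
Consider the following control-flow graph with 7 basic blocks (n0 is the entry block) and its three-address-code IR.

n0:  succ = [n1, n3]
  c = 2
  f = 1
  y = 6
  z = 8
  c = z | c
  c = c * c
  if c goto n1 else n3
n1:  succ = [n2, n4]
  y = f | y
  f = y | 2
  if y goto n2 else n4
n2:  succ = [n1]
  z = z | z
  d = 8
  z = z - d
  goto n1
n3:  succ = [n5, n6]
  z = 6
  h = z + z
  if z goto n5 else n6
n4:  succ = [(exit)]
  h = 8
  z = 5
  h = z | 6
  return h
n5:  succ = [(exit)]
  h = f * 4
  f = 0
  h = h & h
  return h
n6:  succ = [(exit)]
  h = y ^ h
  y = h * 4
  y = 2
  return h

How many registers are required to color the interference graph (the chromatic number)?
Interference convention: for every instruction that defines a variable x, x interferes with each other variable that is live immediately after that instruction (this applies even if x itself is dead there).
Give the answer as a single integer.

Per-block:
  n0 def {c,f,y,z} use ∅
  n1 def {f,y} use {f,y}
  n2 def {d,z} use {z}
  n3 def {h,z} use ∅
  n4 def {h,z} use ∅
  n5 def {f,h} use {f}
  n6 def {h,y} use {h,y}

Liveness:
  n0: in=∅ out={f,y,z}
  n1: in={f,y,z} out={f,y,z}
  n2: in={f,y,z} out={f,y,z}
  n3: in={f,y} out={f,h,y}
  n4: in=∅ out=∅
  n5: in={f} out=∅
  n6: in={h,y} out=∅

Conflict graph:
  c↔{f,y,z}
  d↔{f,y,z}
  f↔{c,d,h,y,z}
  h↔{f,y,z}
  y↔{c,d,f,h,z}
  z↔{c,d,f,h,y}

Chromatic number:
  lower bound: {c,f,y,z} mutually conflict ⇒ χ ≥ 4
  4-colouring: c0={f}  c1={y}  c2={z}  c3={c,d,h}
  χ = 4

Answer: 4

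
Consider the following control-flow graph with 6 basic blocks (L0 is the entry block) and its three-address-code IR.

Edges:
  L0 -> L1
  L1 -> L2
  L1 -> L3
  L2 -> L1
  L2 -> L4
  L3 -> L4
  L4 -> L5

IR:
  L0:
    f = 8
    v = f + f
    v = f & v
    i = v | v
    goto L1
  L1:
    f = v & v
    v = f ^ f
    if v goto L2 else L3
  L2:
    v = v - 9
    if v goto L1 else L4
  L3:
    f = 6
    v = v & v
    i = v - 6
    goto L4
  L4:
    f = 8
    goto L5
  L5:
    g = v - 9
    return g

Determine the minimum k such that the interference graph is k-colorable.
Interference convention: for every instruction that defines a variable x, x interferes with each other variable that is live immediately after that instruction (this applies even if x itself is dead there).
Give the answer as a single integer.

Block summaries:
  L0: def={f,i,v} ue=∅
  L1: def={f,v} ue={v}
  L2: def={v} ue={v}
  L3: def={f,i,v} ue={v}
  L4: def={f} ue=∅
  L5: def={g} ue={v}

Liveness:
  L0 li=∅ lo={v}
  L1 li={v} lo={v}
  L2 li={v} lo={v}
  L3 li={v} lo={v}
  L4 li={v} lo={v}
  L5 li={v} lo=∅

Interfere edges:
  f: {v}
  g: ∅
  i: {v}
  v: {f,i}

Colouring:
  {f,v} pairwise interfere (2-clique) ⇒ χ ≥ 2
  assign f→R1 g→R0 i→R1 v→R0 — no edge inside a register ⇒ χ ≤ 2
  χ = 2

Answer: 2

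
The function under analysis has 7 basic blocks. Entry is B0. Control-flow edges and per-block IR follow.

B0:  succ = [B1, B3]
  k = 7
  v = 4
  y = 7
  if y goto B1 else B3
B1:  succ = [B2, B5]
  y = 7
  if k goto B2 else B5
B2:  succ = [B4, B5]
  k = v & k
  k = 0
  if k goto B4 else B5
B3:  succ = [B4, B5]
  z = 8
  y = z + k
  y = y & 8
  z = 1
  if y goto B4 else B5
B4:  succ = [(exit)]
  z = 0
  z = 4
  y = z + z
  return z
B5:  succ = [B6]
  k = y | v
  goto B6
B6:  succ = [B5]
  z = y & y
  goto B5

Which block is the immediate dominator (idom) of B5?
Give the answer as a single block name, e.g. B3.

Answer: B0

Working:
idom tree: B1←B0 B2←B1 B3←B0 B4←B0 B5←B0 B6←B5
Join-block Dom:
  B4: preds {B2,B3}: {B0,B1,B2} ∩ {B0,B3} = {B0}; idom=B0
  B5: preds {B1,B2,B3,B6}: {B0,B1} ∩ {B0,B1,B2} ∩ {B0,B3} ∩ {B0,B5,B6} = {B0}; idom=B0

idom(B5) = B0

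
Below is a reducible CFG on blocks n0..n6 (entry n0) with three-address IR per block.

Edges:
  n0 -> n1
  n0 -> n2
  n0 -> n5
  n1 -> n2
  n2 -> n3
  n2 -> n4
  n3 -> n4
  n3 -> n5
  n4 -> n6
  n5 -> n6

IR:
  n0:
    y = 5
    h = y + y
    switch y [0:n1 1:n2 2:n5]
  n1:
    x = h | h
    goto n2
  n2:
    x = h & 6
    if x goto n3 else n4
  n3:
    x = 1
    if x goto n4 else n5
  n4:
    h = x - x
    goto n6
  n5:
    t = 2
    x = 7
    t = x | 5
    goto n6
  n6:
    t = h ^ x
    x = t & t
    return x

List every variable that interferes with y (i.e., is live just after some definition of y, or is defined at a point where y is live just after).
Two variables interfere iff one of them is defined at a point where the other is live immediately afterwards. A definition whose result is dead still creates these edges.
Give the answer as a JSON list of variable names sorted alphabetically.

Answer: ["h"]

Analysis:
def/use:
  n0: def={h,y} ue=∅
  n1: def={x} ue={h}
  n2: def={x} ue={h}
  n3: def={x} ue=∅
  n4: def={h} ue={x}
  n5: def={t,x} ue=∅
  n6: def={t,x} ue={h,x}

Backward fixpoint:
  live n0: ∅→{h}
  live n1: {h}→{h}
  live n2: {h}→{h,x}
  live n3: {h}→{h,x}
  live n4: {x}→{h,x}
  live n5: {h}→{h,x}
  live n6: {h,x}→∅

Interference:
  h↔{t,x,y}
  t↔{h,x}
  x↔{h,t}
  y↔{h}

N(y) = ["h"]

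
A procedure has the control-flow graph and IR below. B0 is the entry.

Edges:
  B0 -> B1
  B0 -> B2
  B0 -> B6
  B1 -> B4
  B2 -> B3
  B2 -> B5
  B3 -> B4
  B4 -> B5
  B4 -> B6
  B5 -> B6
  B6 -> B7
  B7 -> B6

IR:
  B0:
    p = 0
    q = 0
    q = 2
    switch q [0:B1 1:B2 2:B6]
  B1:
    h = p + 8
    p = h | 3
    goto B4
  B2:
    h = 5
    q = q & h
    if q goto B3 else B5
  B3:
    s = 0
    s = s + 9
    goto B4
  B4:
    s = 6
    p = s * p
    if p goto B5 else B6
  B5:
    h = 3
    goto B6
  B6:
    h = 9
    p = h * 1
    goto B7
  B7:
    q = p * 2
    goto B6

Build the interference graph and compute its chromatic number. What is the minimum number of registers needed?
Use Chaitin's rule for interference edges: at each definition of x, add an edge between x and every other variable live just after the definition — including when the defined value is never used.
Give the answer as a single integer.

Answer: 3

Derivation:
Block summaries:
  B0: {p,q} / ∅
  B1: {h,p} / {p}
  B2: {h,q} / {q}
  B3: {s} / ∅
  B4: {p,s} / {p}
  B5: {h} / ∅
  B6: {h,p} / ∅
  B7: {q} / {p}

Liveness:
  live B0: ∅→{p,q}
  live B1: {p}→{p}
  live B2: {p,q}→{p}
  live B3: {p}→{p}
  live B4: {p}→∅
  live B5: ∅→∅
  live B6: ∅→{p}
  live B7: {p}→∅

Conflict graph:
  h: {p,q}
  p: {h,q,s}
  q: {h,p}
  s: {p}

Registers:
  clique {h,p,q} ⇒ need ≥ 3
  assign h→c1 p→c0 q→c2 s→c1 — no edge inside a register ⇒ χ ≤ 3
  χ = 3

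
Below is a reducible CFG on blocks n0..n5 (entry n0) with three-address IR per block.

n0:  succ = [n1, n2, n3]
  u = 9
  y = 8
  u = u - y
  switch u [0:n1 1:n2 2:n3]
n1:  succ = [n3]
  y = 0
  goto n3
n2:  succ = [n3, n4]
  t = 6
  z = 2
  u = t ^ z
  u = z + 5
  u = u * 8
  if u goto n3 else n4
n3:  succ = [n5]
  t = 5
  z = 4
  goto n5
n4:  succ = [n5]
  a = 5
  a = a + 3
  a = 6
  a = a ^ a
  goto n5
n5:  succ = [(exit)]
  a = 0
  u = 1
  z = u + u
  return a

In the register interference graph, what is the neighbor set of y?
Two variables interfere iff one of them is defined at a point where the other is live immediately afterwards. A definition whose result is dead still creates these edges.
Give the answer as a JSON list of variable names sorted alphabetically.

Answer: ["u"]

Derivation:
Block summaries:
  n0 def {u,y} use ∅
  n1 def {y} use ∅
  n2 def {t,u,z} use ∅
  n3 def {t,z} use ∅
  n4 def {a} use ∅
  n5 def {a,u,z} use ∅

Live sets:
  live n0: ∅→∅
  live n1: ∅→∅
  live n2: ∅→∅
  live n3: ∅→∅
  live n4: ∅→∅
  live n5: ∅→∅

Interfere edges:
  a↔{u,z}
  t↔{z}
  u↔{a,y,z}
  y↔{u}
  z↔{a,t,u}

N(y) = ["u"]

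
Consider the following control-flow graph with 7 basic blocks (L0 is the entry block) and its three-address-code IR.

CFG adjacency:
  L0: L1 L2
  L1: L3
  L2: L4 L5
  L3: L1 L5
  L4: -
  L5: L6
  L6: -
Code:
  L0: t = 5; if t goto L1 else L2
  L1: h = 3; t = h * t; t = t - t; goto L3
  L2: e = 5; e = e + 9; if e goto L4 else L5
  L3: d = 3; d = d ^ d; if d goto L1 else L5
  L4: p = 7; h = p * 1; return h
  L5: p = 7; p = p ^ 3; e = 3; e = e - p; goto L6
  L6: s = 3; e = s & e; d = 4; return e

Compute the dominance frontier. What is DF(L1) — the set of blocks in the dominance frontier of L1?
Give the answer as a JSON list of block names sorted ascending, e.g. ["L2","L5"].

Answer: ["L1", "L5"]

Working:
idom tree: L1←L0 L2←L0 L3←L1 L4←L2 L5←L0 L6←L5
Dom at joins:
  L1: preds {L0,L3}: {L0} ∩ {L0,L1,L3} = {L0}; idom=L0
  L5: preds {L2,L3}: {L0,L2} ∩ {L0,L1,L3} = {L0}; idom=L0

Frontier:
  join L1 pred L0: · stop@L0
  join L1 pred L3: L3→L1 stop@L0
  join L5 pred L2: L2 stop@L0
  join L5 pred L3: L3→L1 stop@L0
  DF(L0)=∅
  DF(L1)={L1,L5}
  DF(L2)={L5}
  DF(L3)={L1,L5}
  DF(L4)=∅
  DF(L5)=∅
  DF(L6)=∅

DF(L1) = ["L1", "L5"]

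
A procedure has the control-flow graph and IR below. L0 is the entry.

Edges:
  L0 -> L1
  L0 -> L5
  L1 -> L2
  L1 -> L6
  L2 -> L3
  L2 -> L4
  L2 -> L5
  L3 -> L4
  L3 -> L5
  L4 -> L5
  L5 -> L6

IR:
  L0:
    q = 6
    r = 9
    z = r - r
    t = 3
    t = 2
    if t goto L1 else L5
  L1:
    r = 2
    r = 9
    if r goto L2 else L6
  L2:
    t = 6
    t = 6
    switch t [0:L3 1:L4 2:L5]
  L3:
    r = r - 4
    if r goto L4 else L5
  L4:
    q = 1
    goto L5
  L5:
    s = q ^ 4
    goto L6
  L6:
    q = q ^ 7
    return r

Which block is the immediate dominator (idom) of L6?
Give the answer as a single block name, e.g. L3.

idom tree: L1←L0 L2←L1 L3←L2 L4←L2 L5←L0 L6←L0
Dom at joins:
  L4: preds {L2,L3}: {L0,L1,L2} ∩ {L0,L1,L2,L3} = {L0,L1,L2}; idom=L2
  L5: preds {L0,L2,L3,L4}: {L0} ∩ {L0,L1,L2} ∩ {L0,L1,L2,L3} ∩ {L0,L1,L2,L4} = {L0}; idom=L0
  L6: preds {L1,L5}: {L0,L1} ∩ {L0,L5} = {L0}; idom=L0

idom(L6) = L0

Answer: L0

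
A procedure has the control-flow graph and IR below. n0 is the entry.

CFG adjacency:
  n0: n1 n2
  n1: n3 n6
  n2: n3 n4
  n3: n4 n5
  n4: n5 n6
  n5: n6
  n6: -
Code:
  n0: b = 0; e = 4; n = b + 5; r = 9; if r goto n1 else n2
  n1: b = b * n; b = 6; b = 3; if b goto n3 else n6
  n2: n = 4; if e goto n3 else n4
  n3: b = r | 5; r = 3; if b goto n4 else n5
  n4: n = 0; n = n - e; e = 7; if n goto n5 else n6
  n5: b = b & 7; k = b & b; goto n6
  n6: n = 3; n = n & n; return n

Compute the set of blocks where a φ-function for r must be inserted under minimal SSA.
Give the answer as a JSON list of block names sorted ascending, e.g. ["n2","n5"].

Answer: ["n4", "n5", "n6"]

Analysis:
idom tree: n1←n0 n2←n0 n3←n0 n4←n0 n5←n0 n6←n0
Dom∩ at merges:
  n3: preds {n1,n2}: {n0,n1} ∩ {n0,n2} = {n0}; idom=n0
  n4: preds {n2,n3}: {n0,n2} ∩ {n0,n3} = {n0}; idom=n0
  n5: preds {n3,n4}: {n0,n3} ∩ {n0,n4} = {n0}; idom=n0
  n6: preds {n1,n4,n5}: {n0,n1} ∩ {n0,n4} ∩ {n0,n5} = {n0}; idom=n0

DF derivation:
  join n3 pred n1: n1 stop@n0
  join n3 pred n2: n2 stop@n0
  join n4 pred n2: n2 stop@n0
  join n4 pred n3: n3 stop@n0
  join n5 pred n3: n3 stop@n0
  join n5 pred n4: n4 stop@n0
  join n6 pred n1: n1 stop@n0
  join n6 pred n4: n4 stop@n0
  join n6 pred n5: n5 stop@n0
  n0: DF=∅
  n1: DF={n3,n6}
  n2: DF={n3,n4}
  n3: DF={n4,n5}
  n4: DF={n5,n6}
  n5: DF={n6}
  n6: DF=∅

φ for r: defs {n0,n3}
  DF⁺ = {n4,n5,n6}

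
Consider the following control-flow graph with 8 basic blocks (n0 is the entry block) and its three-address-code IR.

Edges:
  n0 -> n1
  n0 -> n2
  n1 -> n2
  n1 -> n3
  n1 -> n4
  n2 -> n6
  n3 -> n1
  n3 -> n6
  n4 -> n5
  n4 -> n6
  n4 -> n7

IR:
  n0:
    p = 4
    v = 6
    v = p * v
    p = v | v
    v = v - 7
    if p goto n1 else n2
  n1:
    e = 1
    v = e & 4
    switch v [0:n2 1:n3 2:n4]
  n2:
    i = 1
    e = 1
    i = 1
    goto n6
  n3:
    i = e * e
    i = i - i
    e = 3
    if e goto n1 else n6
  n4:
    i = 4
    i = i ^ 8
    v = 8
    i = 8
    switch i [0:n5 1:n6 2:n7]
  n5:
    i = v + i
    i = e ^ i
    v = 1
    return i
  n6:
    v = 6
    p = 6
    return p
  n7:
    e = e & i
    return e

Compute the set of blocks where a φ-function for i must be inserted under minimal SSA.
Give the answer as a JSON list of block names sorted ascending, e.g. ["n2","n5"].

Answer: ["n1", "n2", "n6"]

Working:
idom tree: n1←n0 n2←n0 n3←n1 n4←n1 n5←n4 n6←n0 n7←n4
Join-block Dom:
  n1: preds {n0,n3}: {n0} ∩ {n0,n1,n3} = {n0}; idom=n0
  n2: preds {n0,n1}: {n0} ∩ {n0,n1} = {n0}; idom=n0
  n6: preds {n2,n3,n4}: {n0,n2} ∩ {n0,n1,n3} ∩ {n0,n1,n4} = {n0}; idom=n0

Frontier:
  join n1 pred n0: · stop@n0
  join n1 pred n3: n3→n1 stop@n0
  join n2 pred n0: · stop@n0
  join n2 pred n1: n1 stop@n0
  join n6 pred n2: n2 stop@n0
  join n6 pred n3: n3→n1 stop@n0
  join n6 pred n4: n4→n1 stop@n0
  DF(n0)=∅
  DF(n1)={n1,n2,n6}
  DF(n2)={n6}
  DF(n3)={n1,n6}
  DF(n4)={n6}
  DF(n5)=∅
  DF(n6)=∅
  DF(n7)=∅

φ for i: defs {n2,n3,n4,n5}
  DF⁺ = {n1,n2,n6}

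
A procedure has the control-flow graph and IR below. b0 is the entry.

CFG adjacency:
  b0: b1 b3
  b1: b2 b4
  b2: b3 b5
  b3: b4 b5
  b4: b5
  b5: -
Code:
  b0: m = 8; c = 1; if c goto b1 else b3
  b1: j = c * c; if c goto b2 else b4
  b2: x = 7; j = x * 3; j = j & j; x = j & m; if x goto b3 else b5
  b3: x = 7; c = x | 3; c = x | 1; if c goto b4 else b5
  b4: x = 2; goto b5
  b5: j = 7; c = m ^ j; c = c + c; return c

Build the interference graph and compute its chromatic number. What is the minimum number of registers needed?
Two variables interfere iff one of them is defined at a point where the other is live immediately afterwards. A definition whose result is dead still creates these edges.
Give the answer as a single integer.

Answer: 3

Analysis:
def/use:
  b0 def {c,m} use ∅
  b1 def {j} use {c}
  b2 def {j,x} use {m}
  b3 def {c,x} use ∅
  b4 def {x} use ∅
  b5 def {c,j} use {m}

Backward fixpoint:
  b0 li=∅ lo={c,m}
  b1 li={c,m} lo={m}
  b2 li={m} lo={m}
  b3 li={m} lo={m}
  b4 li={m} lo={m}
  b5 li={m} lo=∅

Interference:
  c: {j,m,x}
  j: {c,m}
  m: {c,j,x}
  x: {c,m}

Colouring:
  clique {c,j,m} ⇒ need ≥ 3
  3-colouring: c0={c}  c1={m}  c2={j,x}
  χ = 3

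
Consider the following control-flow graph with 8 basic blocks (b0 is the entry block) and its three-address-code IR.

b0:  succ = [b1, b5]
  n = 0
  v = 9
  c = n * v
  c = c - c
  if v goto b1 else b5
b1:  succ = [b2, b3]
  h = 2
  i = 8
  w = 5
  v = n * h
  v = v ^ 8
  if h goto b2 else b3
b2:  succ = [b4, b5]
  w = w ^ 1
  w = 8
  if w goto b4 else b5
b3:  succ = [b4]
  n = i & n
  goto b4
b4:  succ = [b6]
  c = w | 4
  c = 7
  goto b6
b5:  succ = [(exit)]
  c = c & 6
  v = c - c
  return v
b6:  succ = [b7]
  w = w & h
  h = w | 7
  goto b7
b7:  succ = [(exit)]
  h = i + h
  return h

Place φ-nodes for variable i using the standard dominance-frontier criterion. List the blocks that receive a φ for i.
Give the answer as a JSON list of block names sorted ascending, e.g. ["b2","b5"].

idom tree: b1←b0 b2←b1 b3←b1 b4←b1 b5←b0 b6←b4 b7←b6
Dom∩ at merges:
  b4: preds {b2,b3}: {b0,b1,b2} ∩ {b0,b1,b3} = {b0,b1}; idom=b1
  b5: preds {b0,b2}: {b0} ∩ {b0,b1,b2} = {b0}; idom=b0

Frontier:
  join b4 pred b2: b2 stop@b1
  join b4 pred b3: b3 stop@b1
  join b5 pred b0: · stop@b0
  join b5 pred b2: b2→b1 stop@b0
  DF(b0)=∅
  DF(b1)={b5}
  DF(b2)={b4,b5}
  DF(b3)={b4}
  DF(b4)=∅
  DF(b5)=∅
  DF(b6)=∅
  DF(b7)=∅

φ for i: defs {b1}
  DF⁺ = {b5}

Answer: ["b5"]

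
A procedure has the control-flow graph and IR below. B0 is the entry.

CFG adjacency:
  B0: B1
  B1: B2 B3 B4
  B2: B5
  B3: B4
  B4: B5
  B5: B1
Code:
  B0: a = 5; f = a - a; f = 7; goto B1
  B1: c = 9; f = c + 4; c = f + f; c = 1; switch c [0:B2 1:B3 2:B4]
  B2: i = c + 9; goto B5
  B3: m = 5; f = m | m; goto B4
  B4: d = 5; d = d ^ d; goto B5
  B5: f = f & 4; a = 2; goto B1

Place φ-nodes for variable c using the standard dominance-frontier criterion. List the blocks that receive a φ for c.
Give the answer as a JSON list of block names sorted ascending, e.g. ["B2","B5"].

Answer: ["B1"]

Derivation:
idom tree: B1←B0 B2←B1 B3←B1 B4←B1 B5←B1
Join-block Dom:
  B1: preds {B0,B5}: {B0} ∩ {B0,B1,B5} = {B0}; idom=B0
  B4: preds {B1,B3}: {B0,B1} ∩ {B0,B1,B3} = {B0,B1}; idom=B1
  B5: preds {B2,B4}: {B0,B1,B2} ∩ {B0,B1,B4} = {B0,B1}; idom=B1

Frontier:
  B1←B0: walk · to B0
  B1←B5: walk B5→B1 to B0
  B4←B1: walk · to B1
  B4←B3: walk B3 to B1
  B5←B2: walk B2 to B1
  B5←B4: walk B4 to B1
  DF(B0)=∅
  DF(B1)={B1}
  DF(B2)={B5}
  DF(B3)={B4}
  DF(B4)={B5}
  DF(B5)={B1}

φ for c: defs {B1}
  DF⁺ = {B1}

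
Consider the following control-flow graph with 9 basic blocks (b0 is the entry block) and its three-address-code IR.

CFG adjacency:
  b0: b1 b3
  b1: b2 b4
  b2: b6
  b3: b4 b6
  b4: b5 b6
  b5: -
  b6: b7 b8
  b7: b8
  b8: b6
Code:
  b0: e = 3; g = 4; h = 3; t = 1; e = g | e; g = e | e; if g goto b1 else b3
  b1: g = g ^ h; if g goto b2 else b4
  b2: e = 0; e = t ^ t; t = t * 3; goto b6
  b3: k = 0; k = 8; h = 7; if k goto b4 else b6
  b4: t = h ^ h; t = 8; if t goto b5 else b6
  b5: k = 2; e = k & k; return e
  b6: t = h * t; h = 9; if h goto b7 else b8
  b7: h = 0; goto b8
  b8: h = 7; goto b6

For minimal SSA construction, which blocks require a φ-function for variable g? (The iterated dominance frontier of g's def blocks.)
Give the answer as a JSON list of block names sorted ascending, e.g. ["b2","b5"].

Answer: ["b4", "b6"]

Analysis:
idom tree: b1←b0 b2←b1 b3←b0 b4←b0 b5←b4 b6←b0 b7←b6 b8←b6
Dom∩ at merges:
  b4: preds {b1,b3}: {b0,b1} ∩ {b0,b3} = {b0}; idom=b0
  b6: preds {b2,b3,b4,b8}: {b0,b1,b2} ∩ {b0,b3} ∩ {b0,b4} ∩ {b0,b6,b8} = {b0}; idom=b0
  b8: preds {b6,b7}: {b0,b6} ∩ {b0,b6,b7} = {b0,b6}; idom=b6

Frontier:
  join b4 pred b1: b1 stop@b0
  join b4 pred b3: b3 stop@b0
  join b6 pred b2: b2→b1 stop@b0
  join b6 pred b3: b3 stop@b0
  join b6 pred b4: b4 stop@b0
  join b6 pred b8: b8→b6 stop@b0
  join b8 pred b6: · stop@b6
  join b8 pred b7: b7 stop@b6
  DF(b0)=∅
  DF(b1)={b4,b6}
  DF(b2)={b6}
  DF(b3)={b4,b6}
  DF(b4)={b6}
  DF(b5)=∅
  DF(b6)={b6}
  DF(b7)={b8}
  DF(b8)={b6}

φ for g: defs {b0,b1}
  DF⁺ = {b4,b6}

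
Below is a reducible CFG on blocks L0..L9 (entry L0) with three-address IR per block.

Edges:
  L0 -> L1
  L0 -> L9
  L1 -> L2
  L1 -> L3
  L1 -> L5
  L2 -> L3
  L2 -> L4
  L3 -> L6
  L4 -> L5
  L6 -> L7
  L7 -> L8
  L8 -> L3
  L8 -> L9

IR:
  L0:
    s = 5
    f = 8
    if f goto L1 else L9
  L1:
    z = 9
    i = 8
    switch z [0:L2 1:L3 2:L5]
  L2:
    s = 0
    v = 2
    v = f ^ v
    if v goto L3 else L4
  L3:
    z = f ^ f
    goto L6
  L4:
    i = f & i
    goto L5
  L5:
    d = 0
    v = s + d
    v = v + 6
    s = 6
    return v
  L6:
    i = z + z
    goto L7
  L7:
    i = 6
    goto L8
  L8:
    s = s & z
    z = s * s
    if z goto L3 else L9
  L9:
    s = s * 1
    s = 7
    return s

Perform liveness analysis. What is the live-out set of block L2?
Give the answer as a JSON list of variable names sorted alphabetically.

Per-block:
  L0: def={f,s} ue=∅
  L1: def={i,z} ue=∅
  L2: def={s,v} ue={f}
  L3: def={z} ue={f}
  L4: def={i} ue={f,i}
  L5: def={d,s,v} ue={s}
  L6: def={i} ue={z}
  L7: def={i} ue=∅
  L8: def={s,z} ue={s,z}
  L9: def={s} ue={s}

Live sets:
  live L0: ∅→{f,s}
  live L1: {f,s}→{f,i,s}
  live L2: {f,i}→{f,i,s}
  live L3: {f,s}→{f,s,z}
  live L4: {f,i,s}→{s}
  live L5: {s}→∅
  live L6: {f,s,z}→{f,s,z}
  live L7: {f,s,z}→{f,s,z}
  live L8: {f,s,z}→{f,s}
  live L9: {s}→∅

live-out(L2) = ["f", "i", "s"]

Answer: ["f", "i", "s"]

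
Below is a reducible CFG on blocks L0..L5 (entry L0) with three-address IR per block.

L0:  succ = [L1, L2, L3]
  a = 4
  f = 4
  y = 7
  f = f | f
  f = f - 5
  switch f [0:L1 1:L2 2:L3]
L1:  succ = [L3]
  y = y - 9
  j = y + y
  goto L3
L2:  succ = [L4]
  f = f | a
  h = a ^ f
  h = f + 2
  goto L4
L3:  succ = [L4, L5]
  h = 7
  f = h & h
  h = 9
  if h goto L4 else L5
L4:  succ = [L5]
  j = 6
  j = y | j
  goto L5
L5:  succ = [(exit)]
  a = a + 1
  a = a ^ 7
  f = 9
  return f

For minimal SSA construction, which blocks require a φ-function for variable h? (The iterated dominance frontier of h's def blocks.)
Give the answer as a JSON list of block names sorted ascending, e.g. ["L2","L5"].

idom tree: L1←L0 L2←L0 L3←L0 L4←L0 L5←L0
Join-block Dom:
  L3: preds {L0,L1}: {L0} ∩ {L0,L1} = {L0}; idom=L0
  L4: preds {L2,L3}: {L0,L2} ∩ {L0,L3} = {L0}; idom=L0
  L5: preds {L3,L4}: {L0,L3} ∩ {L0,L4} = {L0}; idom=L0

Frontier:
  join L3 pred L0: · stop@L0
  join L3 pred L1: L1 stop@L0
  join L4 pred L2: L2 stop@L0
  join L4 pred L3: L3 stop@L0
  join L5 pred L3: L3 stop@L0
  join L5 pred L4: L4 stop@L0
  L0 → ∅
  L1 → {L3}
  L2 → {L4}
  L3 → {L4,L5}
  L4 → {L5}
  L5 → ∅

φ for h: defs {L2,L3}
  DF⁺ = {L4,L5}

Answer: ["L4", "L5"]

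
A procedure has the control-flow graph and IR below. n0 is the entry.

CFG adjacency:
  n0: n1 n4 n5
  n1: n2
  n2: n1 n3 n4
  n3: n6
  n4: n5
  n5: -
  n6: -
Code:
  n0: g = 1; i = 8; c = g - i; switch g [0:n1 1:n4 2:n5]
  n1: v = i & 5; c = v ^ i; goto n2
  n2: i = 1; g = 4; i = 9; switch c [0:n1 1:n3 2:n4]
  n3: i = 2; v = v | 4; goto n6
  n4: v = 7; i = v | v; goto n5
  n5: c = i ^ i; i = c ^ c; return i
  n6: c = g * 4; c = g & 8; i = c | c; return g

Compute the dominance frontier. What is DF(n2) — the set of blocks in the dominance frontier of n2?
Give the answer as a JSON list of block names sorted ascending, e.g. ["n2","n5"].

Answer: ["n1", "n4"]

Working:
idom tree: n1←n0 n2←n1 n3←n2 n4←n0 n5←n0 n6←n3
Dom∩ at merges:
  n1: preds {n0,n2}: {n0} ∩ {n0,n1,n2} = {n0}; idom=n0
  n4: preds {n0,n2}: {n0} ∩ {n0,n1,n2} = {n0}; idom=n0
  n5: preds {n0,n4}: {n0} ∩ {n0,n4} = {n0}; idom=n0

DF derivation:
  n1←n0: walk · to n0
  n1←n2: walk n2→n1 to n0
  n4←n0: walk · to n0
  n4←n2: walk n2→n1 to n0
  n5←n0: walk · to n0
  n5←n4: walk n4 to n0
  n0: DF=∅
  n1: DF={n1,n4}
  n2: DF={n1,n4}
  n3: DF=∅
  n4: DF={n5}
  n5: DF=∅
  n6: DF=∅

DF(n2) = ["n1", "n4"]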